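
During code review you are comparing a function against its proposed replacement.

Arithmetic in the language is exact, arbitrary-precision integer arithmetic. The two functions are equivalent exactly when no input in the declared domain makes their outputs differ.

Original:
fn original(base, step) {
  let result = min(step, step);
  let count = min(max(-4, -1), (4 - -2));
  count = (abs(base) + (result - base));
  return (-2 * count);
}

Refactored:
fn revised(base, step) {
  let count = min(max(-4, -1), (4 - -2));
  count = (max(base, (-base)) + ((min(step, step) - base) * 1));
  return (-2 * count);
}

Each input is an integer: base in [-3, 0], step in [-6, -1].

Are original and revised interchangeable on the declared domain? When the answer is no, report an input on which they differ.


Equivalent — the differences include statement counts differ, plus min/max/abs usage differs, plus constant usage differs, plus arithmetic usage differs, plus local variable names differ, yet no declared input distinguishes the two.
Tracing base=-2, step=-6: original: result = -6; count = -1; count = -2; return 4 | revised: count = -1; count = -2; return 4 — matching result 4.
An exhaustive pass over the 24 declared inputs shows identical outputs.
verdict: equivalent


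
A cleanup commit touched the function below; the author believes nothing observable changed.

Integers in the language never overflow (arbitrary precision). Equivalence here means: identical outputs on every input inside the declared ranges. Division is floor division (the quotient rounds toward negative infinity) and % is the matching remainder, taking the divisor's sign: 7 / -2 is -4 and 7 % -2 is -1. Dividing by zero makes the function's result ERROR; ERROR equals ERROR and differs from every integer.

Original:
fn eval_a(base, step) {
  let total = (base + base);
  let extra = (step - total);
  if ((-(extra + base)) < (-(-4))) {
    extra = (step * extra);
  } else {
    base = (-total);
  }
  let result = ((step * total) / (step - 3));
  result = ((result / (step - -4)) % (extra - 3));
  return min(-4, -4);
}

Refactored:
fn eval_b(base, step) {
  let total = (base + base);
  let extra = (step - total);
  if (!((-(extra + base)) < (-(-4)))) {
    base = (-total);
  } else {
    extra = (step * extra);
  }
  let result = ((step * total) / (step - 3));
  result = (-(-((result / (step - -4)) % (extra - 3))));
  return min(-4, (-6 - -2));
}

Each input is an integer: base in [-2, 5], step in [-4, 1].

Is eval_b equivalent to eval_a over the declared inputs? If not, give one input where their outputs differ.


Comparing the listings, the differences include: constant usage differs, plus arithmetic usage differs, plus boolean connective usage differs.
One worked example (base=-1, step=-2) — eval_a: total becomes -2; next extra becomes 0; next ((-(extra + base)) < (-(-4))) evaluates to true; next extra becomes 0; next result becomes -1; next result becomes -1; next final value -4; eval_b: total becomes -2; next extra becomes 0; next (!((-(extra + base)) < (-(-4)))) evaluates to false; next extra becomes 0; next result becomes -1; next result becomes -1; next final value -4; agreement on -4.
Sweeping the whole domain (48 inputs) finds no disagreement.
verdict: equivalent


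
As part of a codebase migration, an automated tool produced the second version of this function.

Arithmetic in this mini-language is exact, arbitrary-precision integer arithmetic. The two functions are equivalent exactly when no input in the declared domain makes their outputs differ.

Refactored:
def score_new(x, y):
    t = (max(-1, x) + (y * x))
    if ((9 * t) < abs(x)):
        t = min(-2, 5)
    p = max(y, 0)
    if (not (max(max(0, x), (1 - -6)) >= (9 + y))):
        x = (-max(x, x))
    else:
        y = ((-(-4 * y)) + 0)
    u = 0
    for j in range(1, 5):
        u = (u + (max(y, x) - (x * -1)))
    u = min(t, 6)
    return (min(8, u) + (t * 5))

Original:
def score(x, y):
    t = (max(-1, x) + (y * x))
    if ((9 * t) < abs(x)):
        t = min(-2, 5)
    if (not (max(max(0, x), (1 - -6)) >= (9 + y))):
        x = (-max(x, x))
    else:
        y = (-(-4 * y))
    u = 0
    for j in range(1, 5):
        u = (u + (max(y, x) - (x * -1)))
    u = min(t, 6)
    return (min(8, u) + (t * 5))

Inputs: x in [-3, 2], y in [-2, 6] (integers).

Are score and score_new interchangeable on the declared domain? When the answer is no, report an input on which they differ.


Equivalent — the differences include local variable names differ, and statement counts differ, and min/max/abs usage differs, and arithmetic usage differs, and constant usage differs, yet no declared input distinguishes the two.
One worked example (x=-3, y=-1) — score: t = 2; ((9 * t) < abs(x)) -> false; (not (max(max(0, x), (1 - -6)) >= (9 + y))) -> true; x = 3; u = 0; [j=1]; u = 6; [j=2]; u = 12; [j=3]; u = 18; [j=4]; u = 24; u = 2; return 12; score_new: t = 2; ((9 * t) < abs(x)) -> false; p = 0; (not (max(max(0, x), (1 - -6)) >= (9 + y))) -> true; x = 3; u = 0; [j=1]; u = 6; [j=2]; u = 12; [j=3]; u = 18; [j=4]; u = 24; u = 2; return 12; agreement on 12.
Sweeping the whole domain (54 inputs) finds no disagreement.
verdict: equivalent


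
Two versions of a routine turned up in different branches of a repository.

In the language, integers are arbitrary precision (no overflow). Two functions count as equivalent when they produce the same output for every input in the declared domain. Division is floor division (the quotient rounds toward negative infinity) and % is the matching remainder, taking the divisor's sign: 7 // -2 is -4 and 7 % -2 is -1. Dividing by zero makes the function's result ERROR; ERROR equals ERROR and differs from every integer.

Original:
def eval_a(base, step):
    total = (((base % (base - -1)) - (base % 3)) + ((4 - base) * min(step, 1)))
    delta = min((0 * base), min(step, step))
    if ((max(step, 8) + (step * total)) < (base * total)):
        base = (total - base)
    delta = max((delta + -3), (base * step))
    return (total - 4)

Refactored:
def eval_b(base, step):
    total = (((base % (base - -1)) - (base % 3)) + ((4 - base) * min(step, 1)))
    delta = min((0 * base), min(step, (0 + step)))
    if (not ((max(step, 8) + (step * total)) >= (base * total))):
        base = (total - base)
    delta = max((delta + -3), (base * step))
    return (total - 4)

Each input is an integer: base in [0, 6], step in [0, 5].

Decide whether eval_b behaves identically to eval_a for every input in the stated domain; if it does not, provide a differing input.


Differences: comparison usage differs, arithmetic usage differs, boolean connective usage differs, constant usage differs — yet all 42 inputs agree.
verdict: equivalent


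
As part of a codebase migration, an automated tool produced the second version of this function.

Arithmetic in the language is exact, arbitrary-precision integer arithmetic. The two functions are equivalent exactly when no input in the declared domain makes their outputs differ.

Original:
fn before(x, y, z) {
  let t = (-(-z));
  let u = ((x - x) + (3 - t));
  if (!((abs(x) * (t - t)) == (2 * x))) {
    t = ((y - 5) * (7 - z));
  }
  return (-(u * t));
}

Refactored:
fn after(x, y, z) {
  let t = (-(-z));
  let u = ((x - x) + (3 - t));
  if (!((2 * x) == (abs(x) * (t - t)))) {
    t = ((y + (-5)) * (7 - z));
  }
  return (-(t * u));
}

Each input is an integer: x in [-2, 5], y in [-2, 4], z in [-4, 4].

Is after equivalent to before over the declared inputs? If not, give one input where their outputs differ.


Differences: arithmetic usage differs — yet all 504 inputs agree.
verdict: equivalent


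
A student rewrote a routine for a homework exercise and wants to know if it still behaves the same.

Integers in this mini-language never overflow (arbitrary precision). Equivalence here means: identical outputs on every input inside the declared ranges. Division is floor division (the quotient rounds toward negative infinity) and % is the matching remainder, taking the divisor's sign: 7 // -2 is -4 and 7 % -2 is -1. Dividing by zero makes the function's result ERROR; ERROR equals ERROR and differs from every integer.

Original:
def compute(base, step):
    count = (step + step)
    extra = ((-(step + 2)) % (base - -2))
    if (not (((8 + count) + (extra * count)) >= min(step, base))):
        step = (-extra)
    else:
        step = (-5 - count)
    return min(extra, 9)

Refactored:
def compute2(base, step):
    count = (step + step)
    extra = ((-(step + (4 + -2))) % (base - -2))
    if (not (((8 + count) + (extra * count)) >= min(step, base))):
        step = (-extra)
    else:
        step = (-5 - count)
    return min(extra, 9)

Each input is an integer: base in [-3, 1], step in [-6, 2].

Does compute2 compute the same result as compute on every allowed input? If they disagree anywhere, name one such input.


Equivalent — the differences include constant usage differs; also arithmetic usage differs, yet no declared input distinguishes the two.
Tracing base=-3, step=0: compute: count = 0; extra = 0; (not (((8 + count) + (extra * count)) >= min(step, base))) -> false; step = -5; return 0 | compute2: count = 0; extra = 0; (not (((8 + count) + (extra * count)) >= min(step, base))) -> false; step = -5; return 0 — matching result 0.
Across all 45 domain points the two functions coincide.
verdict: equivalent


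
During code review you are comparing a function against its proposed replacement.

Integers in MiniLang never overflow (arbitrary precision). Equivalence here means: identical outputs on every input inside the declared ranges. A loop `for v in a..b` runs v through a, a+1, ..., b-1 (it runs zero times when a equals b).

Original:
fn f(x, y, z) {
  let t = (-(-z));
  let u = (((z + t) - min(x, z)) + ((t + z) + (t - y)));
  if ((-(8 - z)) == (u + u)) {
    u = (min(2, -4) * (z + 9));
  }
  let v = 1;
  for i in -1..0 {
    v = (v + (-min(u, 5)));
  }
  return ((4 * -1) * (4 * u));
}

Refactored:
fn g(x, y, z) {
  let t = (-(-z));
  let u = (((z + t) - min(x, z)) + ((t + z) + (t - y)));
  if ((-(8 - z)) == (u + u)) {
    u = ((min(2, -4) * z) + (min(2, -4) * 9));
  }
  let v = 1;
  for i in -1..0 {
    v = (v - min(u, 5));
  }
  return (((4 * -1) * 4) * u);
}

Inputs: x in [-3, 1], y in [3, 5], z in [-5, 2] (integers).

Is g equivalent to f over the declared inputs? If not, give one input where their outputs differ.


This is a faithful refactor — min/max/abs usage differs, and constant usage differs, and arithmetic usage differs, but the computed results match everywhere.
As a probe, take x=-3, y=5, z=1: f runs t = 1; u = 3; ((-(8 - z)) == (u + u)) -> false; v = 1; [i=-1]; v = -2; return -48; g runs t = 1; u = 3; ((-(8 - z)) == (u + u)) -> false; v = 1; [i=-1]; v = -2; return -48; both end at -48.
Every one of the 120 inputs gives matching results.
verdict: equivalent


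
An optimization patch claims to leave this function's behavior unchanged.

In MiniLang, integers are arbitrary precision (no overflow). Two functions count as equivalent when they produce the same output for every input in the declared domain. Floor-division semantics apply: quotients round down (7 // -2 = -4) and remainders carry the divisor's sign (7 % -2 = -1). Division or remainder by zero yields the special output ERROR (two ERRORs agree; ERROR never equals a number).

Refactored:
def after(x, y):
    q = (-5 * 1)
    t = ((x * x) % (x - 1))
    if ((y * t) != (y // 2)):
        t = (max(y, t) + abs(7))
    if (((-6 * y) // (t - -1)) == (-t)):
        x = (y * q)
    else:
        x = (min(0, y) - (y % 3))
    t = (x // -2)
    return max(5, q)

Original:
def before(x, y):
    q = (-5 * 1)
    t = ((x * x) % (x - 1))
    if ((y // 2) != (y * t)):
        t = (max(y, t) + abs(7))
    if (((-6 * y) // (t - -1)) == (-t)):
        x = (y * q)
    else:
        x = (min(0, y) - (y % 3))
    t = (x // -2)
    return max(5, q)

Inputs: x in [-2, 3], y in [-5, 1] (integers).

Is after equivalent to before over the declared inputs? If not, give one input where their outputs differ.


Behavior is preserved: although same computation, different form, the outputs never diverge.
Tracing x=-1, y=-3: before: q becomes -5; next t becomes -1; next ((y // 2) != (y * t)) evaluates to true; next t becomes 6; next (((-6 * y) // (t - -1)) == (-t)) evaluates to false; next x becomes -3; next t becomes 1; next final value 5 | after: q becomes -5; next t becomes -1; next ((y * t) != (y // 2)) evaluates to true; next t becomes 6; next (((-6 * y) // (t - -1)) == (-t)) evaluates to false; next x becomes -3; next t becomes 1; next final value 5 — matching result 5.
Sweeping the whole domain (42 inputs) finds no disagreement.
verdict: equivalent


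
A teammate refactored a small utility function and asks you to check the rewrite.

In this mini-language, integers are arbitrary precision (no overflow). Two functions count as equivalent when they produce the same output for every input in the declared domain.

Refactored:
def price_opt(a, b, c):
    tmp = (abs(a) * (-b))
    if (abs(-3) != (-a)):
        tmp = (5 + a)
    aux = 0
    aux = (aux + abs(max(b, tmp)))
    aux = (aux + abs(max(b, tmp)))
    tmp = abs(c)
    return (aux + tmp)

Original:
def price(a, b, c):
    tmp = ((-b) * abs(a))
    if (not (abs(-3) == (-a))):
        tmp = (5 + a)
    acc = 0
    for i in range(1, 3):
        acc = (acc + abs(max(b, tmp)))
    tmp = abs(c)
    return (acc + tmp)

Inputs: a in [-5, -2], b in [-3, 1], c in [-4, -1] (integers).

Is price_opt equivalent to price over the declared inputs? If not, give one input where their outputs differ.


Equivalent — the differences include local variable names differ; also min/max/abs usage differs; also comparison usage differs; also loop structure differs; also arithmetic usage differs; also boolean connective usage differs, yet no declared input distinguishes the two.
Tracing a=-3, b=1, c=-3: price: tmp = -3; (not (abs(-3) == (-a))) -> false; acc = 0; [i=1]; acc = 1; [i=2]; acc = 2; tmp = 3; return 5 | price_opt: tmp = -3; (abs(-3) != (-a)) -> false; aux = 0; aux = 1; aux = 2; tmp = 3; return 5 — matching result 5.
Across all 80 domain points the two functions coincide.
verdict: equivalent


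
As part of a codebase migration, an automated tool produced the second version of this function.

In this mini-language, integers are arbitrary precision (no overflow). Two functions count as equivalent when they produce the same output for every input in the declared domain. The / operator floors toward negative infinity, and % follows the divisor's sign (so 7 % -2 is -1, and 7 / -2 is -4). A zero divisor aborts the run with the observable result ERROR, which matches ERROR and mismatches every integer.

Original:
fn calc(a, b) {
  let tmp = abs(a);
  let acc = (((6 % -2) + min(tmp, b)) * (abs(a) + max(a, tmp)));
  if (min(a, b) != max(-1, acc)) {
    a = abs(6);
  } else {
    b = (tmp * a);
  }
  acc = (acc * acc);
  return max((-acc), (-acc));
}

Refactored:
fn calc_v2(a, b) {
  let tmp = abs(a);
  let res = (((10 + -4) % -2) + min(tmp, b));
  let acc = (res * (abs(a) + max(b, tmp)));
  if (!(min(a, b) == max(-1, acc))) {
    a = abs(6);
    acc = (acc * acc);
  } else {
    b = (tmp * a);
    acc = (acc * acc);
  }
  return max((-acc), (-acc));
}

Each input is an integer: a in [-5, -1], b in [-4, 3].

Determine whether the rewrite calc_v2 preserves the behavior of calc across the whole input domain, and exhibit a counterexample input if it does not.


Not equivalent: a=-2, b=3 separates them (-64 vs -100).
calc: tmp := 2 | acc := 8 | (min(a, b) != max(-1, acc)): true | a := 6 | acc := 64 | result -64
calc_v2: tmp := 2 | res := 2 | acc := 10 | (!(min(a, b) == max(-1, acc))): true | a := 6 | acc := 100 | result -100
verdict: not equivalent; witness: a=-2, b=3


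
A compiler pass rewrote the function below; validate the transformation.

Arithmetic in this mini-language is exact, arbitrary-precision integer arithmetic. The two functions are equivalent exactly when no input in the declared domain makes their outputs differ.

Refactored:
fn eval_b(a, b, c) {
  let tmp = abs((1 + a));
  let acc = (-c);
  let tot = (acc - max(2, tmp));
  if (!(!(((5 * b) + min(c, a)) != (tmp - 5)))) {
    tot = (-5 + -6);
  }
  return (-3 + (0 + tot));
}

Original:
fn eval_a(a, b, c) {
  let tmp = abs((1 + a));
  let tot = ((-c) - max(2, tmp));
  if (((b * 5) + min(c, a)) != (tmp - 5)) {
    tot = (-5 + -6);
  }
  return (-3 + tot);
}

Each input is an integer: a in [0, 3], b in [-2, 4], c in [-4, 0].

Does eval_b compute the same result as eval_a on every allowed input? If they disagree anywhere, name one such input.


Reading the diff, among the changes: local variable names differ, arithmetic usage differs, boolean connective usage differs, constant usage differs, statement counts differ.
One worked example (a=1, b=2, c=-2) — eval_a: tmp := 2 | tot := 0 | (((b * 5) + min(c, a)) != (tmp - 5)): true | tot := -11 | result -14; eval_b: tmp := 2 | acc := 2 | tot := 0 | (!(!(((5 * b) + min(c, a)) != (tmp - 5)))): true | tot := -11 | result -14; agreement on -14.
Checked all 140 inputs in the declared domain: the outputs agree on every one.
verdict: equivalent


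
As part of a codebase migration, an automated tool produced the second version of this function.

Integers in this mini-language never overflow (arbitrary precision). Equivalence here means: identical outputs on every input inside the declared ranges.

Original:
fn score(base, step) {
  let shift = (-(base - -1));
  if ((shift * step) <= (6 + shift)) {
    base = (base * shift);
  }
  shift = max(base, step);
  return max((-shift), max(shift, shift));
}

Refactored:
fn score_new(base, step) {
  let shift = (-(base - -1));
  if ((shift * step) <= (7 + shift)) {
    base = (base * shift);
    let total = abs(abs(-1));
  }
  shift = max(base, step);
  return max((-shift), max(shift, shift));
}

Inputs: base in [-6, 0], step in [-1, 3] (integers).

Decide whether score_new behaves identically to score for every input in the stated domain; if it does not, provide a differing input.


The one real change (`6` became `7`) has no effect anywhere in the declared ranges.
As a probe, take base=-1, step=-1: score runs shift := 0 | ((shift * step) <= (6 + shift)): true | base := 0 | shift := 0 | result 0; score_new runs shift := 0 | ((shift * step) <= (7 + shift)): true | base := 0 | total := 1 | shift := 0 | result 0; both end at 0.
Every one of the 35 inputs gives matching results.
verdict: equivalent


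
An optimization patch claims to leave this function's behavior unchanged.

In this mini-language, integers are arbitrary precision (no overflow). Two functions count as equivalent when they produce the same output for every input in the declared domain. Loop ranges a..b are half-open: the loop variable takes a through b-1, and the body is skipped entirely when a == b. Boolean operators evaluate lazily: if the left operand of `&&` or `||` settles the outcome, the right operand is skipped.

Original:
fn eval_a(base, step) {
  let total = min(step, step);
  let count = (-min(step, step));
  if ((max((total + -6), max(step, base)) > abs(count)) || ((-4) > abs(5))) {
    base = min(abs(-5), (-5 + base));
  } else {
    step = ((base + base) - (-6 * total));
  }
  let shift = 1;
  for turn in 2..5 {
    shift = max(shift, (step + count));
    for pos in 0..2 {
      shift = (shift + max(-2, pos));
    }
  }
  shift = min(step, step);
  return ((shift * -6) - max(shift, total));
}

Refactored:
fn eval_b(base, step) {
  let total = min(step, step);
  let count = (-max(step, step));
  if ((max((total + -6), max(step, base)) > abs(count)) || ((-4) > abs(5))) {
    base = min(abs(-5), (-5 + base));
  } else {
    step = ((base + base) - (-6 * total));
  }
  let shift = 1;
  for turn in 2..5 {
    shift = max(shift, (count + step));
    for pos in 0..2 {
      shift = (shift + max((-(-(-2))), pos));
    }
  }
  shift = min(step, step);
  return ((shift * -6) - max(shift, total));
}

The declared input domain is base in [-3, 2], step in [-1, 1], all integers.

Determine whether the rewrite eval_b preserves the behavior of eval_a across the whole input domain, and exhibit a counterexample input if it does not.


The edit looks behavioral (`min(step, step)` became `max(step, step)`), but over these ranges it never changes the outcome.
Tracing base=-1, step=1: eval_a: total = 1; count = -1; ((max((total + -6), max(step, base)) > abs(count)) || ((-4) > abs(5))) -> false; step = 4; shift = 1; [turn=2]; shift = 3; [pos=0]; shift = 3; [pos=1]; shift = 4; [turn=3]; shift = 4; [pos=0]; shift = 4; [pos=1]; shift = 5; [turn=4]; shift = 5; [pos=0]; shift = 5; [pos=1]; shift = 6; shift = 4; return -28 | eval_b: total = 1; count = -1; ((max((total + -6), max(step, base)) > abs(count)) || ((-4) > abs(5))) -> false; step = 4; shift = 1; [turn=2]; shift = 3; [pos=0]; shift = 3; [pos=1]; shift = 4; [turn=3]; shift = 4; [pos=0]; shift = 4; [pos=1]; shift = 5; [turn=4]; shift = 5; [pos=0]; shift = 5; [pos=1]; shift = 6; shift = 4; return -28 — matching result -28.
Across all 18 domain points the two functions coincide.
verdict: equivalent


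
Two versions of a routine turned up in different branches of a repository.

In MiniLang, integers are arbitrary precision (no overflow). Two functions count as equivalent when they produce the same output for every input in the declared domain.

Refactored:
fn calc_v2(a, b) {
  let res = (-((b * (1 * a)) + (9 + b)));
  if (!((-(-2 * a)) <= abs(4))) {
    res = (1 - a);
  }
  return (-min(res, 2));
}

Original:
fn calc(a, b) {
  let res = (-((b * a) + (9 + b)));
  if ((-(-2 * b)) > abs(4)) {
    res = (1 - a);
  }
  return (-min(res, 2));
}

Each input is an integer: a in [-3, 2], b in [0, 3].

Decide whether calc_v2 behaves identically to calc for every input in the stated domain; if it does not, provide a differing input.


On input a=-3, b=3, calc returns -2 while calc_v2 returns 3.
verdict: not equivalent; witness: a=-3, b=3


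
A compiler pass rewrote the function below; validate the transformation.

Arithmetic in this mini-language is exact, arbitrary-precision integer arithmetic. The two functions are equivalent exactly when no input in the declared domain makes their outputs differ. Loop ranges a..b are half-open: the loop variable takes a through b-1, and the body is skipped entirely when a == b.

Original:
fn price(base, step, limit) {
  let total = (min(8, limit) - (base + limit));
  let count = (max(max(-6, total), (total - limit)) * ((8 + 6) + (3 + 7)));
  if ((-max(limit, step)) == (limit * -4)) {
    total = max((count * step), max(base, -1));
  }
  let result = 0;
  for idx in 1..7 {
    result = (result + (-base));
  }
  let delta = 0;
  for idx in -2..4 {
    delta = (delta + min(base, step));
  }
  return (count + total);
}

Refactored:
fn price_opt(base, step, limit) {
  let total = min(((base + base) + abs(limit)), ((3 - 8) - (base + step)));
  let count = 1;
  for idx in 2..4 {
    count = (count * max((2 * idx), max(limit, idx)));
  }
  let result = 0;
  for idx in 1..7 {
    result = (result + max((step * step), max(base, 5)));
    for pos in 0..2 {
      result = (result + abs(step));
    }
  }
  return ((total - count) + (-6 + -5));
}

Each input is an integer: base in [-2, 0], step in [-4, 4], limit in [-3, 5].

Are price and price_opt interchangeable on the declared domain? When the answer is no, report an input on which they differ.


The rewrite breaks on base=-2, step=-4, limit=-3, where the results are 122 and -36.
price: total := 2 | count := 120 | ((-max(limit, step)) == (limit * -4)): false | result := 0 | iter idx=1: | result := 2 | iter idx=2: | result := 4 | iter idx=3: | result := 6 | iter idx=4: | result := 8 | iter idx=5: | result := 10 | iter idx=6: | result := 12 | delta := 0 | iter idx=-2: | delta := -4 | iter idx=-1: | delta := -8 | iter idx=0: | delta := -12 | iter idx=1: | delta := -16 | iter idx=2: | delta := -20 | iter idx=3: | delta := -24 | result 122
price_opt: total := -1 | count := 1 | iter idx=2: | count := 4 | iter idx=3: | count := 24 | result := 0 | iter idx=1: | result := 16 | iter pos=0: | result := 20 | iter pos=1: | result := 24 | iter idx=2: | result := 40 | iter pos=0: | result := 44 | iter pos=1: | result := 48 | iter idx=3: | result := 64 | iter pos=0: | result := 68 | iter pos=1: | result := 72 | iter idx=4: | result := 88 | iter pos=0: | result := 92 | iter pos=1: | result := 96 | iter idx=5: | result := 112 | iter pos=0: | result := 116 | iter pos=1: | result := 120 | iter idx=6: | result := 136 | iter pos=0: | result := 140 | iter pos=1: | result := 144 | result -36
verdict: not equivalent; witness: base=-2, step=-4, limit=-3


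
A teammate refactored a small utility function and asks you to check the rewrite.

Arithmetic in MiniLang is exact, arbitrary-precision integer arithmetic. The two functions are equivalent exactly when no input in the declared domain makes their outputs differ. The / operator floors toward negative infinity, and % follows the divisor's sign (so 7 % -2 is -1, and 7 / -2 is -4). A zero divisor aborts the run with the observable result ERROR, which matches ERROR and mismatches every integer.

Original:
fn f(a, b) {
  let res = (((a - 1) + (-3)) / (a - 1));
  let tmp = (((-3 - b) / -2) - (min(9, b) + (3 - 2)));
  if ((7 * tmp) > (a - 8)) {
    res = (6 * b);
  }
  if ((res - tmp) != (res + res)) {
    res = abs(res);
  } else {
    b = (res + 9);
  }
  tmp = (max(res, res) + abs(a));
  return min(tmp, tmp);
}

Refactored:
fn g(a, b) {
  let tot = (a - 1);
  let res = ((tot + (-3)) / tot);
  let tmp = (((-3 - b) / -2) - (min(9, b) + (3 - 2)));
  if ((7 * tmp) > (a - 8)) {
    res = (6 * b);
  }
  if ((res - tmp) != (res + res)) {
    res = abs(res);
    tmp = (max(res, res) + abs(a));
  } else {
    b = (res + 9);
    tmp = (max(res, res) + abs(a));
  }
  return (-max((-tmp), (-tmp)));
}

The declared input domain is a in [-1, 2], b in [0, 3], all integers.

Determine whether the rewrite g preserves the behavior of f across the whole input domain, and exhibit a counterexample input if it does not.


Behavior is preserved: although arithmetic usage differs, plus constant usage differs, plus min/max/abs usage differs, plus statement counts differ, plus local variable names differ, the outputs never diverge.
One worked example (a=2, b=1) — f: res becomes -2; next tmp becomes 0; next ((7 * tmp) > (a - 8)) evaluates to true; next res becomes 6; next ((res - tmp) != (res + res)) evaluates to true; next res becomes 6; next tmp becomes 8; next final value 8; g: tot becomes 1; next res becomes -2; next tmp becomes 0; next ((7 * tmp) > (a - 8)) evaluates to true; next res becomes 6; next ((res - tmp) != (res + res)) evaluates to true; next res becomes 6; next tmp becomes 8; next final value 8; agreement on 8.
An exhaustive pass over the 16 declared inputs shows identical outputs.
verdict: equivalent


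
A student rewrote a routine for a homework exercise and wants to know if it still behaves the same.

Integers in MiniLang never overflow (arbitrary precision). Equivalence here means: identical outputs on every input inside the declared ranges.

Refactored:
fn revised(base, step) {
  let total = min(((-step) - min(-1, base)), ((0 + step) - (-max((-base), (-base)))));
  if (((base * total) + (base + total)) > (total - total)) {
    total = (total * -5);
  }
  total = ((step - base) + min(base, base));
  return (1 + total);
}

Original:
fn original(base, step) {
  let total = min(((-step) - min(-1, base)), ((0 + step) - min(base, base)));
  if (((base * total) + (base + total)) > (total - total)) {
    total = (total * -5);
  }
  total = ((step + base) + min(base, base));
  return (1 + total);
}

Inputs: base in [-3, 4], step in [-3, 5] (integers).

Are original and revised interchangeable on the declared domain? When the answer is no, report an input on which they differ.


These are not equivalent — on base=-3, step=-3 the outputs split (-8 vs -2).
original: total = 0; (((base * total) + (base + total)) > (total - total)) -> false; total = -9; return -8
revised: total = 0; (((base * total) + (base + total)) > (total - total)) -> false; total = -3; return -2
verdict: not equivalent; witness: base=-3, step=-3


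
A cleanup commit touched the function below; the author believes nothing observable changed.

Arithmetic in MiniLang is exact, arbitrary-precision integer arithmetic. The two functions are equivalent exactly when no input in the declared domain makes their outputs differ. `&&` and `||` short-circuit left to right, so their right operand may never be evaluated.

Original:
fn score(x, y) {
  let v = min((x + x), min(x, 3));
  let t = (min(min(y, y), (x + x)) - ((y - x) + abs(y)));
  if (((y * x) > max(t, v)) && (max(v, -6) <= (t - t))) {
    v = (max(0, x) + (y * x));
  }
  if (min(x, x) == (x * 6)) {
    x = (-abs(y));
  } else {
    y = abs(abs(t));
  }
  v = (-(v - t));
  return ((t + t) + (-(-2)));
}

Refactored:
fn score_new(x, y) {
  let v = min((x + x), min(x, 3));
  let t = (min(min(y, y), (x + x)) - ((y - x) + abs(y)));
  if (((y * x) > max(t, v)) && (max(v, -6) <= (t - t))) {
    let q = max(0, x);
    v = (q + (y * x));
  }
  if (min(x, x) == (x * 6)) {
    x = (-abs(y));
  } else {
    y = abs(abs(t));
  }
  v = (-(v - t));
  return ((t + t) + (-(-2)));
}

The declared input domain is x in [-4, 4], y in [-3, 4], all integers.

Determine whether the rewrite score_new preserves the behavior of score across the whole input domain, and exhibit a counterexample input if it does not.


Changes here: local variable names differ; also statement counts differ; the full 72-point sweep finds no disagreement.
verdict: equivalent


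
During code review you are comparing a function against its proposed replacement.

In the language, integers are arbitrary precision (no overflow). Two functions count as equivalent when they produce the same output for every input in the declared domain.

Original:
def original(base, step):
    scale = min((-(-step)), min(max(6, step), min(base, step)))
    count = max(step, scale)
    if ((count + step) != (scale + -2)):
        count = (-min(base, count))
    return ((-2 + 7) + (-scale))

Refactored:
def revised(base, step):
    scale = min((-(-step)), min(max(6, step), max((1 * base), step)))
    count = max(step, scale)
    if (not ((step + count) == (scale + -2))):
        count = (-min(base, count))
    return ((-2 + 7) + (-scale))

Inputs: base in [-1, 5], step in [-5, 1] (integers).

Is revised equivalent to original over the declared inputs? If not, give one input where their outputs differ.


Not equivalent: base=-1, step=0 separates them (6 vs 5).
original: scale becomes -1; next count becomes 0; next ((count + step) != (scale + -2)) evaluates to true; next count becomes 1; next final value 6
revised: scale becomes 0; next count becomes 0; next (not ((step + count) == (scale + -2))) evaluates to true; next count becomes 1; next final value 5
verdict: not equivalent; witness: base=-1, step=0


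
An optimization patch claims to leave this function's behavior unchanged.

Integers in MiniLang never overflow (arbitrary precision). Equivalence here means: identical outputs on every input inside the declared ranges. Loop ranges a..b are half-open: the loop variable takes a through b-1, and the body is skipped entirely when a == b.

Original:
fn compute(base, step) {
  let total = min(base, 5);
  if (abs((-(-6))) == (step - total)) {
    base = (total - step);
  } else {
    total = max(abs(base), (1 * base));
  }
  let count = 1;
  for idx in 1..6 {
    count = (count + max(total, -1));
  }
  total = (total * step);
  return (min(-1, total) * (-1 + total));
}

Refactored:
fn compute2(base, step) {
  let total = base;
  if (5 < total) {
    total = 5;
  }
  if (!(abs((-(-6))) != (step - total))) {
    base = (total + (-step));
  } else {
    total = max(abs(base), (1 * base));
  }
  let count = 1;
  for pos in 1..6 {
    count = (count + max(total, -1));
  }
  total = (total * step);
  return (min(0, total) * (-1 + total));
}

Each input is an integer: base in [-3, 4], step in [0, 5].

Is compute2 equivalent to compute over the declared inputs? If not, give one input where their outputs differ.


Not equivalent: base=-3, step=0 separates them (1 vs 0).
compute: total = -3; (abs((-(-6))) == (step - total)) -> false; total = 3; count = 1; [idx=1]; count = 4; [idx=2]; count = 7; [idx=3]; count = 10; [idx=4]; count = 13; [idx=5]; count = 16; total = 0; return 1
compute2: total = -3; (5 < total) -> false; (!(abs((-(-6))) != (step - total))) -> false; total = 3; count = 1; [pos=1]; count = 4; [pos=2]; count = 7; [pos=3]; count = 10; [pos=4]; count = 13; [pos=5]; count = 16; total = 0; return 0
verdict: not equivalent; witness: base=-3, step=0


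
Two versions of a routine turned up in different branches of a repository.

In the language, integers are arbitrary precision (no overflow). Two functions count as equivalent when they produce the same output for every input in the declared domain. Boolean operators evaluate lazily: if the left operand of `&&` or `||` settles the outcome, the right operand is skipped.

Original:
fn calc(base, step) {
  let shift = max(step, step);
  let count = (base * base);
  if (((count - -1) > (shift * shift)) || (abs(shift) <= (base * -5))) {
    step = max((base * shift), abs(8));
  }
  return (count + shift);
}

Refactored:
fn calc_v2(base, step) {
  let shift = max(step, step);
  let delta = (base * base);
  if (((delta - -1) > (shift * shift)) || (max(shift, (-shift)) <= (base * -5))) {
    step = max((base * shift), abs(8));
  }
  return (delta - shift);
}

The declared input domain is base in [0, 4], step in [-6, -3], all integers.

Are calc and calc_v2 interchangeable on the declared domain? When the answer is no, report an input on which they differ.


The rewrite breaks on base=0, step=-6, where the results are -6 and 6.
calc: shift=-6, then count=0, then (((count - -1) > (shift * shift)) || (abs(shift) <= (base * -5))) is false, then returns -6
calc_v2: shift=-6, then delta=0, then (((delta - -1) > (shift * shift)) || (max(shift, (-shift)) <= (base * -5))) is false, then returns 6
verdict: not equivalent; witness: base=0, step=-6


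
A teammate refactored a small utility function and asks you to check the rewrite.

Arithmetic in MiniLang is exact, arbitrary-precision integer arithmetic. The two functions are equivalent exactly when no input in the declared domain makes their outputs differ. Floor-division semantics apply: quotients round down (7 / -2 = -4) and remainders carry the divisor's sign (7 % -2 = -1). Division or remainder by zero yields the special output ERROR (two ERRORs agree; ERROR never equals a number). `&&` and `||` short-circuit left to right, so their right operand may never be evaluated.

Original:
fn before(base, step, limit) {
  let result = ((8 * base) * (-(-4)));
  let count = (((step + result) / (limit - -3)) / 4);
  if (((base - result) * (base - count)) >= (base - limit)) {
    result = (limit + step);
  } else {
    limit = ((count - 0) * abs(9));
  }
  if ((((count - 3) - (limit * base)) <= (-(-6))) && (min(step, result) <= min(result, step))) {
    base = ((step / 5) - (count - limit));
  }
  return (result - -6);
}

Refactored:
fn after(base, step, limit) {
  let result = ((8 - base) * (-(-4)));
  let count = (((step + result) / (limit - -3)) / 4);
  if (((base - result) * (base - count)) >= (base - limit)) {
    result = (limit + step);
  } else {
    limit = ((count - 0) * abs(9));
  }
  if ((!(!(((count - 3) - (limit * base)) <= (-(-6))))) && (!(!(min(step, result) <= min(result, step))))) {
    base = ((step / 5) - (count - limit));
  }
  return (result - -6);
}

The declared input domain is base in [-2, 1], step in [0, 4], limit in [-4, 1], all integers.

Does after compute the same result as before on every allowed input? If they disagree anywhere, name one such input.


There is a counterexample at base=-2, step=0, limit=-4: -58 on one side, 46 on the other.
before: result = -64; count = 16; (((base - result) * (base - count)) >= (base - limit)) -> false; limit = 144; ((((count - 3) - (limit * base)) <= (-(-6))) && (min(step, result) <= min(result, step))) -> false; return -58
after: result = 40; count = -10; (((base - result) * (base - count)) >= (base - limit)) -> false; limit = -90; ((!(!(((count - 3) - (limit * base)) <= (-(-6))))) && (!(!(min(step, result) <= min(result, step))))) -> true; base = -80; return 46
verdict: not equivalent; witness: base=-2, step=0, limit=-4


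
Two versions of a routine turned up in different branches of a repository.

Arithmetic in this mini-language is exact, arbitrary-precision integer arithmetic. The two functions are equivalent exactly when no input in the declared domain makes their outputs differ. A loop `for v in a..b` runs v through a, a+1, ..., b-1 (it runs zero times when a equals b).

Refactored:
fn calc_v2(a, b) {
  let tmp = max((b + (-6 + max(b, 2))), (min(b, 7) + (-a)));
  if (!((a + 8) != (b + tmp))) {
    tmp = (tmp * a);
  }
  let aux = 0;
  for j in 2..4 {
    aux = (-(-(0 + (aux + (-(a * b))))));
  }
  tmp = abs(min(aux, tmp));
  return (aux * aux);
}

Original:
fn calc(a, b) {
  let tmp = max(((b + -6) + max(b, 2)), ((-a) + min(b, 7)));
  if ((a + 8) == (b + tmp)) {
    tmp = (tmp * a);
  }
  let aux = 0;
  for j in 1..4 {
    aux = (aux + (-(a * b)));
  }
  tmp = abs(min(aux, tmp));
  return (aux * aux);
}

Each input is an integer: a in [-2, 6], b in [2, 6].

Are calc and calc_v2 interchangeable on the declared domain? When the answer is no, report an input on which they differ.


Try a=-2, b=2.
calc: tmp=4, then ((a + 8) == (b + tmp)) is true, then tmp=-8, then aux=0, then (j=1), then aux=4, then (j=2), then aux=8, then (j=3), then aux=12, then tmp=8, then returns 144
calc_v2: tmp=4, then (!((a + 8) != (b + tmp))) is true, then tmp=-8, then aux=0, then (j=2), then aux=4, then (j=3), then aux=8, then tmp=8, then returns 64
144 vs 64 — the two versions disagree here.
verdict: not equivalent; witness: a=-2, b=2


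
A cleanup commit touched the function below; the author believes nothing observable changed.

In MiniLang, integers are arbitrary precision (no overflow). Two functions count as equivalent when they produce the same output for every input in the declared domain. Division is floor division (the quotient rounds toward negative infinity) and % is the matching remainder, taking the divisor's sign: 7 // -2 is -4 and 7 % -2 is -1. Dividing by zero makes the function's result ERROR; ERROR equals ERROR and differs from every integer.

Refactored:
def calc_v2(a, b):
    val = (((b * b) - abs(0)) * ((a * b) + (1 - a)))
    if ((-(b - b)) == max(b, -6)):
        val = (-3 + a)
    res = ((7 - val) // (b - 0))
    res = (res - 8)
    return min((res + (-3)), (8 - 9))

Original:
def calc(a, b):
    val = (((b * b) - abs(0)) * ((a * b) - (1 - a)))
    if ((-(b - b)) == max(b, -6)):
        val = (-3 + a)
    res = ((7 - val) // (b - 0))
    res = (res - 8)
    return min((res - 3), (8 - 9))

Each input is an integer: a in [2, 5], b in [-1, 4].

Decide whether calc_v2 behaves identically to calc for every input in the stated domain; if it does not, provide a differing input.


Not equivalent: a=2, b=-1 separates them (-19 vs -21).
calc: val becomes -1; next ((-(b - b)) == max(b, -6)) evaluates to false; next res becomes -8; next res becomes -16; next final value -19
calc_v2: val becomes -3; next ((-(b - b)) == max(b, -6)) evaluates to false; next res becomes -10; next res becomes -18; next final value -21
verdict: not equivalent; witness: a=2, b=-1


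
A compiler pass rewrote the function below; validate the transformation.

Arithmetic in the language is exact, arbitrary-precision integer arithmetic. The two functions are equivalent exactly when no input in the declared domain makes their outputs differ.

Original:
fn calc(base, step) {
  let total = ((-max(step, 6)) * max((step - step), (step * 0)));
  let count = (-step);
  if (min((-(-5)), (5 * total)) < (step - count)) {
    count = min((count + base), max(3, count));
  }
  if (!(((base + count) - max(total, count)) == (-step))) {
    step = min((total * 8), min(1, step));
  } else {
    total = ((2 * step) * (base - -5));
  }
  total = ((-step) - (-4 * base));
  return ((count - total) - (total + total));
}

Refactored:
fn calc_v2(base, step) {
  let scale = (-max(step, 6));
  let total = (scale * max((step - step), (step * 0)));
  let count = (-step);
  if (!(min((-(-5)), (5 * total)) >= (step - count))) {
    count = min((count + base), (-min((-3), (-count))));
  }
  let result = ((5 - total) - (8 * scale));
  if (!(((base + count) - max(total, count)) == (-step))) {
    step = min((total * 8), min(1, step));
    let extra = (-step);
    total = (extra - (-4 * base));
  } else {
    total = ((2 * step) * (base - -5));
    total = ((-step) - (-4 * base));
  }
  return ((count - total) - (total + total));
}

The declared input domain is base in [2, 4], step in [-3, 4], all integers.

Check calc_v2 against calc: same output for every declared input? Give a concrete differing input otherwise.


Equivalent — the differences include local variable names differ; and constant usage differs; and comparison usage differs; and boolean connective usage differs; and arithmetic usage differs; and min/max/abs usage differs; and statement counts differ, yet no declared input distinguishes the two.
As a probe, take base=4, step=-1: calc runs total := 0 | count := 1 | (min((-(-5)), (5 * total)) < (step - count)): false | (!(((base + count) - max(total, count)) == (-step))): true | step := -1 | total := 17 | result -50; calc_v2 runs scale := -6 | total := 0 | count := 1 | (!(min((-(-5)), (5 * total)) >= (step - count))): false | result := 53 | (!(((base + count) - max(total, count)) == (-step))): true | step := -1 | extra := 1 | total := 17 | result -50; both end at -50.
Checked all 24 inputs in the declared domain: the outputs agree on every one.
verdict: equivalent
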